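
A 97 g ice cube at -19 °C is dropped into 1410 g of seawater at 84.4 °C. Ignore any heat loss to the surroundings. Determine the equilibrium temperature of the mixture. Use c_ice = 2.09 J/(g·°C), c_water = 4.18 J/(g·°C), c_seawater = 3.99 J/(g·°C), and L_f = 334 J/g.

T_f ≈ 72.7 °C

Net heat exchanged in the isolated system is zero:
ice -19→0 °C: 97·2.09·19 = 3851.9
  latent heat to melt: 97·334 = 32398
  warm the meltwater: 405.46 T
  seawater: 5625.9(T − 84.4)
6031.4 T = 474826 − 36250 = 438576
T ≈ 72.72 °C (positive, so assuming full melt was valid).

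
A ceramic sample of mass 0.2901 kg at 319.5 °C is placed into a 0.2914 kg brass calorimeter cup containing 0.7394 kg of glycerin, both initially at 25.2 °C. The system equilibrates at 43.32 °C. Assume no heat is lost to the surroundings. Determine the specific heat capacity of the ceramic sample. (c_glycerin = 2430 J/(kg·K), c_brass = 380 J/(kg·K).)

c ≈ 431 J/(kg·K)

Energy conservation, ΣQ = 0:
0.2901·c·(43.32 − 319.5) + 0.7394·2430·(43.32 − 25.2) + 0.2914·380·(43.32 − 25.2) = 0
-80.12 c = -34563
c = -34563/-80.12 ≈ 431.4 J/(kg·K)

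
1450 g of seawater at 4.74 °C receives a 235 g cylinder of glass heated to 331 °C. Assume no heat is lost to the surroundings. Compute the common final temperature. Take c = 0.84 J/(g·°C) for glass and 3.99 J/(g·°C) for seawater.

Set heat shed by the hot body equal to heat absorbed by the cold body:
235×0.84×(331 − T) = 1450×3.99×(T − 4.74)
197.4(331 − T) = 5785.5(T − 4.74)
5982.9 T = 92763  ⇒  T ≈ 15.50 °C

T_f ≈ 15.5 °C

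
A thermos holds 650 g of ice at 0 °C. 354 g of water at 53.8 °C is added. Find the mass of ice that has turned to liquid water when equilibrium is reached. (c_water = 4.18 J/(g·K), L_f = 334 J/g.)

m_melted ≈ 238 g

Water can give up m c ΔT = 354·4.18·53.8 = 79609 J before reaching 0 °C.
To melt every bit of ice: 650·334 = 217100 J.
79609 J < 217100 J, so only part of the ice melts and the system sits at 0 °C.
m_melt = 79609 / L_f = 238.4 g.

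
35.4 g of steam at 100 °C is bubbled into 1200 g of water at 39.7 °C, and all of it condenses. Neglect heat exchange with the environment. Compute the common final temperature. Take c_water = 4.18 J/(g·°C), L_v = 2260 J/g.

T_f ≈ 56.9 °C

Let T be the final temperature. ΣQ_i = 0:
latent heat released on condensation: 35.4×2260 = 80004
  condensate cools 100→T: 35.4×4.18×(T − 100) = 147.97(T − 100)
  water warms: 1200×4.18×(T − 39.7) = 5016(T − 39.7)
5164 T = 80004 + 14797 + 199135 = 293936
T ≈ 56.92 °C — below 100 °C, confirming all the steam condensed.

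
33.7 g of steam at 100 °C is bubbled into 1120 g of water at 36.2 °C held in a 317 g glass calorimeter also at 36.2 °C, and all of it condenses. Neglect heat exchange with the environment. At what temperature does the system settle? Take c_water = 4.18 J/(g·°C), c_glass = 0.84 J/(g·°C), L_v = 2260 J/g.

T_f ≈ 52.9 °C

Energy balance with sensible and latent terms:
condense steam: −33.7×2260 = −76162
  condensate cools 100→T: 33.7×4.18×(T − 100) = 140.87(T − 100)
  original water: 4681.6(T − 36.2)
  glass cup: 317×0.84×(T − 36.2) = 266.28(T − 36.2)
5088.7 T = 76162 + 14087 + 179113 = 269362
T ≈ 52.93 °C — below 100 °C, confirming all the steam condensed.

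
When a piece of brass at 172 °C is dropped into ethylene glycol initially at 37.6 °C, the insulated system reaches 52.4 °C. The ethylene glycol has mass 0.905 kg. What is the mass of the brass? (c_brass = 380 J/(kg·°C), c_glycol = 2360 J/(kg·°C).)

|Q_brass| = |Q_glycol|:
m·380·(172 − 52.4) = 0.905·2360·(52.4 − 37.6)
45448 m = 31610  ⇒  m ≈ 0.6955 kg

m ≈ 0.696 kg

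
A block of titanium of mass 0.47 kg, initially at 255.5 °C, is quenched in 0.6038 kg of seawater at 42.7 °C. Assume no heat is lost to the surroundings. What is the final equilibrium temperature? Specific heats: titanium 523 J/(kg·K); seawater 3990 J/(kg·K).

T_f ≈ 62.4 °C

Let T be the final temperature. ΣQ_i = 0:
0.47×523×(T − 255.5) + 0.6038×3990×(T − 42.7) = 0
(245.81 + 2409.2) T = 245.81×255.5 + 2409.2×42.7
T ≈ 62.40 °C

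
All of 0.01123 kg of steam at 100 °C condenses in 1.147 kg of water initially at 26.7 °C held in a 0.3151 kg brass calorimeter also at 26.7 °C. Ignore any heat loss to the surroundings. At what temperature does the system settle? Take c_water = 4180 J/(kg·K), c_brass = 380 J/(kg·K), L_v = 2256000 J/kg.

T_f ≈ 32.5 °C

Energy balance with sensible and latent terms:
condense steam: −0.01123×2256000 = −25335; condensate cools 100→T: 0.01123×4180×(T − 100) = 46.94(T − 100); water warms: 1.147×4180×(T − 26.7) = 4794.5(T − 26.7); brass cup: 0.3151×380×(T − 26.7) = 119.74(T − 26.7)
4961.1 T = 25335 + 4694.1 + 131209 = 161238
T ≈ 32.50 °C, under the boiling point, so the assumption holds.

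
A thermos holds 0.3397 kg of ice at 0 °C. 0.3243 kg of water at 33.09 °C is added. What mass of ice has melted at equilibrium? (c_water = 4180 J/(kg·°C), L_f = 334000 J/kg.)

m_melted ≈ 0.134 kg

Heat available from the water dropping to 0 °C: 0.3243×4180×33.09 = 44856 J.
Fully melting the ice requires m_ice L_f = 0.3397×334000 = 113460 J.
Since 44856 < 113460 J, not all the ice melts; equilibrium is at 0 °C.
Mass melted = 44856/334000 ≈ 0.1343 kg.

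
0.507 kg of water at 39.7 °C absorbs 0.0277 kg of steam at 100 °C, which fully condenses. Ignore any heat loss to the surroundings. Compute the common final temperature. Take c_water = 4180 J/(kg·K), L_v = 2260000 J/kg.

Net heat exchanged in the isolated system is zero:
condense steam: −0.0277×2260000 = −62602
  condensate cools 100→T: 0.0277×4180×(T − 100) = 115.79(T − 100)
  water warms: 0.507×4180×(T − 39.7) = 2119.3(T − 39.7)
2235 T = 62602 + 11579 + 84135 = 158315
T ≈ 70.83 °C, under the boiling point, so the assumption holds.

T_f ≈ 70.8 °C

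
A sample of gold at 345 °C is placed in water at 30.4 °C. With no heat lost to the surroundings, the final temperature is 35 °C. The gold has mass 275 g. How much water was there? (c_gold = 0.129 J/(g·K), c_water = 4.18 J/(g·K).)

m ≈ 572 g

Heat lost by the gold = heat gained by the water:
275·0.129·(345 − 35) = m·4.18·(35 − 30.4)
19.23 m = 10997  ⇒  m ≈ 571.9 g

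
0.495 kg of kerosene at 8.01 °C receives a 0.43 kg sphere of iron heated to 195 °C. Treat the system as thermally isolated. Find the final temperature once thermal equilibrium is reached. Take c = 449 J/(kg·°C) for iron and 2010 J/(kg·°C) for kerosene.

T_f ≈ 38.4 °C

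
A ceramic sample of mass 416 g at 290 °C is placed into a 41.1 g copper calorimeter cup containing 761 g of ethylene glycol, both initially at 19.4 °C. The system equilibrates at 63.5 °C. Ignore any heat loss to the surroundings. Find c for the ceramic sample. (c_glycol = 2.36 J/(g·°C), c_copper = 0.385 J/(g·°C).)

c ≈ 0.848 J/(g·°C)

Taking heat into each body as positive, Σ m c ΔT = 0:
416×c×(63.5 − 290) + 761×2.36×(63.5 − 19.4) + 41.1×0.385×(63.5 − 19.4) = 0
-94224 c = -79900
c = -79900/-94224 ≈ 0.848 J/(g·°C)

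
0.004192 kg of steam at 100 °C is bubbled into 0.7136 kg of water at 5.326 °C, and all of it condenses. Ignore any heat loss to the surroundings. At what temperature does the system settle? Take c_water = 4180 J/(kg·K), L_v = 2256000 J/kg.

T_f ≈ 9.0 °C

Energy balance with sensible and latent terms:
latent heat released on condensation: 0.004192·2256000 = 9457.2; condensed water 100 °C→T: 17.52(T − 100); water warms: 0.7136·4180·(T − 5.326) = 2982.8(T − 5.326)
3000.4 T = 9457.2 + 1752.3 + 15887 = 27096
T ≈ 9.03 °C, under the boiling point, so the assumption holds.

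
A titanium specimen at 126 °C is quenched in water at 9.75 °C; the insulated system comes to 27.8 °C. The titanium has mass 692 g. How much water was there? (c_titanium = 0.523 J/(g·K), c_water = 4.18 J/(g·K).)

Heat lost by the titanium = heat gained by the water:
692×0.523×(126 − 27.8) = m×4.18×(27.8 − 9.75)
75.45 m = 35540  ⇒  m ≈ 471 g

m ≈ 471 g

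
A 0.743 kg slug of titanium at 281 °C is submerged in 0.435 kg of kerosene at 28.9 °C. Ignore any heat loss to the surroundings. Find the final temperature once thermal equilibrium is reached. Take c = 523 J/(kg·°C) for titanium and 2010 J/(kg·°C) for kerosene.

Heat gained plus heat lost sum to zero:
0.743×523×(T − 281) + 0.435×2010×(T − 28.9) = 0
388.59(T − 281) + 874.35(T − 28.9) = 0
1262.9 T = 134462
T = 134462 / 1262.9 = 106 °C

T_f ≈ 106.5 °C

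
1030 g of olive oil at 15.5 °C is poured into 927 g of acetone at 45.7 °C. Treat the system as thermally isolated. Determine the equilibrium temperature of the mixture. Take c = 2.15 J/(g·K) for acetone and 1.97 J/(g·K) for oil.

T_f ≈ 30.5 °C

Setting the total heat transfer to zero:
927*2.15*(T − 45.7) + 1030*1.97*(T − 15.5) = 0
1993(T − 45.7) + 2029.1(T − 15.5) = 0
4022.1 T = 122533
T ≈ 30.46 °C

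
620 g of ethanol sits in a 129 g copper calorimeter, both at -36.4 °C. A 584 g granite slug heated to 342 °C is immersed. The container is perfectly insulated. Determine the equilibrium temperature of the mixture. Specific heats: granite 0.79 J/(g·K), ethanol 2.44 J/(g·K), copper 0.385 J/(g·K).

T_f ≈ 49.9 °C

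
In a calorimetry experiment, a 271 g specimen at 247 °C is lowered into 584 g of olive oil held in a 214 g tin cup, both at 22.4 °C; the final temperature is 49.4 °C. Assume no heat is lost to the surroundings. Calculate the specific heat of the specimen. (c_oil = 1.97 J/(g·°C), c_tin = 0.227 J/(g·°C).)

c ≈ 0.605 J/(g·°C)

Conservation of energy gives ΣQ = 0:
271·c·(49.4 − 247) + 584·1.97·(49.4 − 22.4) + 214·0.227·(49.4 − 22.4) = 0
-53550 c = -32375
c = -32375/-53550 ≈ 0.6046 J/(g·°C)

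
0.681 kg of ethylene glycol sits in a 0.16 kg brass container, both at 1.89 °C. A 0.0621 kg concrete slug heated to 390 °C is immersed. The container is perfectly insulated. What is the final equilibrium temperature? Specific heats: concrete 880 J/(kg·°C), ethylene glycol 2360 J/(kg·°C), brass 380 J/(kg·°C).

T_f ≈ 14.2 °C

Heat gained plus heat lost sum to zero:
0.0621×880×(T − 390) + 0.681×2360×(T − 1.89) + 0.16×380×(T − 1.89) = 0
(54.65 + 1607.2 + 60.8) T = 54.65×390 + 1607.2×1.89 + 60.8×1.89
T = 24465/1722.6 ≈ 14.20 °C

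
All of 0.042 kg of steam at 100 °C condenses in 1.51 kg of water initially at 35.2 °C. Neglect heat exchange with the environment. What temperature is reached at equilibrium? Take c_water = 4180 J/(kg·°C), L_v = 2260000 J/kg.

Conservation of energy gives ΣQ = 0:
latent heat released on condensation: 0.042·2260000 = 94920; condensate cools 100→T: 0.042·4180·(T − 100) = 175.56(T − 100); original water: 6311.8(T − 35.2)
6487.4 T = 94920 + 17556 + 222175 = 334651
T ≈ 51.59 °C (< 100 °C, so full condensation is consistent).

T_f ≈ 51.6 °C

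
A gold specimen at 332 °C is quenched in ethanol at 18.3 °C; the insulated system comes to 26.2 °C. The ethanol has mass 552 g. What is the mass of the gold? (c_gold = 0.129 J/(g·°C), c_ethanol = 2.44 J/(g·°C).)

m ≈ 270 g

Net heat exchanged in the isolated system is zero:
m·0.129·(26.2 − 332) + 552·2.44·(26.2 − 18.3) = 0
-39.45 m = -10640
m = -10640/-39.45 ≈ 269.7 g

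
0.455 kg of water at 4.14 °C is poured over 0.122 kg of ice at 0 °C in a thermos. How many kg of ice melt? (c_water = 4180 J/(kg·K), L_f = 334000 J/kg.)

Cooling the water to 0 °C releases 0.455·4180·4.14 = 7873.9 J.
Fully melting the ice requires m_ice L_f = 0.122·334000 = 40748 J.
7873.9 J < 40748 J, so only part of the ice melts and the system sits at 0 °C.
m_melt = 7873.9 / L_f = 0.02357 kg.

m_melted ≈ 0.0236 kg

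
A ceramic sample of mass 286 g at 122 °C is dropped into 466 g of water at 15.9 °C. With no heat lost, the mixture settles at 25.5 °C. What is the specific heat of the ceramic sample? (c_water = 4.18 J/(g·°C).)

c ≈ 0.678 J/(g·°C)

Heat lost by the ceramic sample = heat gained by the water:
286×c×(122 − 25.5) = 466×4.18×(25.5 − 15.9)
27599 c = 18700  ⇒  c ≈ 0.6775 J/(g·°C)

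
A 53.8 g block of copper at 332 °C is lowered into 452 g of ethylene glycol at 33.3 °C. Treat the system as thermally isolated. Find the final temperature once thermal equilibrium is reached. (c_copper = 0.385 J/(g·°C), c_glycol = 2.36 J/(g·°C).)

Conservation of energy gives ΣQ = 0:
53.8×0.385×(T − 332) + 452×2.36×(T − 33.3) = 0
20.71(T − 332) + 1066.7(T − 33.3) = 0
(20.71 + 1066.7) T = 20.71×332 + 1066.7×33.3
T ≈ 38.99 °C

T_f ≈ 39.0 °C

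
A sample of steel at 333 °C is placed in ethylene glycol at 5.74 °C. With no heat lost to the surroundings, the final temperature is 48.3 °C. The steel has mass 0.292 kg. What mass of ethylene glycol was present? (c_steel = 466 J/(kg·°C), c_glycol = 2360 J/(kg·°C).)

|Q_steel| = |Q_glycol|:
0.292×466×(333 − 48.3) = m×2360×(48.3 − 5.74)
100442 m = 38740  ⇒  m ≈ 0.3857 kg

m ≈ 0.386 kg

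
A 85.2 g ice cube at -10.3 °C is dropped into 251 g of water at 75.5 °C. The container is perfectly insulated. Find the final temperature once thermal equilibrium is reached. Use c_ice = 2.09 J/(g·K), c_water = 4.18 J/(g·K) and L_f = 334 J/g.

Energy balance with sensible and latent terms:
warm ice to 0 °C: 85.2·2.09·(0 − (-10.3)) = 1834.1
  fusion: m_ice L_f = 85.2·334 = 28457
  meltwater 0→T: 85.2·4.18·T = 356.14 T
  water cools: 251·4.18·(T − 75.5) = 1049.2(T − 75.5)
1405.3 T = 79213 − 30291 = 48922
T ≈ 34.81 °C (positive, so assuming full melt was valid).

T_f ≈ 34.8 °C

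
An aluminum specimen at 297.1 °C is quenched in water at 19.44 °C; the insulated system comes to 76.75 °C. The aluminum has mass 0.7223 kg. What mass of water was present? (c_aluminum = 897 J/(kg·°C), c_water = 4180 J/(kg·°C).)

m ≈ 0.596 kg

|Q_aluminum| = |Q_water|:
0.7223·897·(297.1 − 76.75) = m·4180·(76.75 − 19.44)
239556 m = 142765  ⇒  m ≈ 0.596 kg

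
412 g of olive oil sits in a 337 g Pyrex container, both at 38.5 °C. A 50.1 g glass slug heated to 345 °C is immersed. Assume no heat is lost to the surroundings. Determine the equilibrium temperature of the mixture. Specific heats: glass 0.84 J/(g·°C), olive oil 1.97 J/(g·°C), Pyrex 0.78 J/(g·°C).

T_f ≈ 50.1 °C

Let T be the final temperature. ΣQ_i = 0:
50.1×0.84×(T − 345) + 412×1.97×(T − 38.5) + 337×0.78×(T − 38.5) = 0
42.08(T − 345) + 811.64(T − 38.5) + 262.86(T − 38.5) = 0
1116.6 T = 55887
T ≈ 50.05 °C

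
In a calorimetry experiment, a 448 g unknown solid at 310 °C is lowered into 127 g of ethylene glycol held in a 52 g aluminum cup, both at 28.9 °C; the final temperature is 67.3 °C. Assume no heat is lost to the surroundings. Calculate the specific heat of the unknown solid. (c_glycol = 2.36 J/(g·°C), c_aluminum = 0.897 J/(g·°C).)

c ≈ 0.122 J/(g·°C)

Conservation of energy gives ΣQ = 0:
448×c×(67.3 − 310) + 127×2.36×(67.3 − 28.9) + 52×0.897×(67.3 − 28.9) = 0
-108730 c = -13300
c = -13300/-108730 ≈ 0.1223 J/(g·°C)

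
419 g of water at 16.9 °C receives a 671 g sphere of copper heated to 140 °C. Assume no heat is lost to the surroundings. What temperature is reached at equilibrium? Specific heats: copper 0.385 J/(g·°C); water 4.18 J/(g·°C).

T_f = Σ m_i c_i T_i / Σ m_i c_i:
T_f = (258.33*140 + 1751.4*16.9) / (258.33 + 1751.4)
    = 65766 / 2009.8 ≈ 32.72 °C

T_f ≈ 32.7 °C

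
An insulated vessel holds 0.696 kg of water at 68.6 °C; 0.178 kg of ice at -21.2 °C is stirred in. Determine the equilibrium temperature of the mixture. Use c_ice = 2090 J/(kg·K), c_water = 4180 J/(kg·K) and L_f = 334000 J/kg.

Energy balance with sensible and latent terms:
ice -21.2→0 °C: 0.178·2090·21.2 = 7886.8
  fusion: m_ice L_f = 0.178·334000 = 59452
  meltwater 0→T: 0.178·4180·T = 744.04 T
  water cools: 0.696·4180·(T − 68.6) = 2909.3(T − 68.6)
3653.3 T = 199577 − 67339 = 132238
T ≈ 36.20 °C. Since T > 0 °C, the all-ice-melts assumption holds.

T_f ≈ 36.2 °C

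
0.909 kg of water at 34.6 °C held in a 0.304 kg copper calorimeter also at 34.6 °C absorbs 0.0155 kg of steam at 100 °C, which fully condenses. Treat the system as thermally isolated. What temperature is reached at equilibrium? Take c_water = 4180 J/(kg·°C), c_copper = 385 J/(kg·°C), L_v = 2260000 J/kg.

Energy balance with sensible and latent terms:
latent heat released on condensation: 0.0155·2260000 = 35030; condensed water 100 °C→T: 64.79(T − 100); water warms: 0.909·4180·(T − 34.6) = 3799.6(T − 34.6); cup: 117.04(T − 34.6)
3981.5 T = 35030 + 6479 + 135516 = 177025
T ≈ 44.46 °C — below 100 °C, confirming all the steam condensed.

T_f ≈ 44.5 °C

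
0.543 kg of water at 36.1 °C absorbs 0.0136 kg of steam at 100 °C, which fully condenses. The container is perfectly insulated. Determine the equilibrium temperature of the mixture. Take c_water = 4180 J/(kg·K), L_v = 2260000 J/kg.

T_f ≈ 50.9 °C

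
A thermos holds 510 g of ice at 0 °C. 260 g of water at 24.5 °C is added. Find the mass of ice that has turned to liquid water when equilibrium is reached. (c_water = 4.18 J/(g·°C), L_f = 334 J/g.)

m_melted ≈ 79.7 g

Water can give up m c ΔT = 260×4.18×24.5 = 26627 J before reaching 0 °C.
Melting all 510 g of ice would need 510×334 = 170340 J.
That's not enough to melt it all — equilibrium is at 0 °C with ice remaining.
m_melt = 26627 / L_f = 79.72 g.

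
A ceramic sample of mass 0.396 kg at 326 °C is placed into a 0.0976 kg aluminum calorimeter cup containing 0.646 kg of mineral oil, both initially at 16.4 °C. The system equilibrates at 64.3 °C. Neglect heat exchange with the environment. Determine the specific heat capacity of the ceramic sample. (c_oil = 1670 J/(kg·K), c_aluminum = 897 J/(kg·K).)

c ≈ 539 J/(kg·K)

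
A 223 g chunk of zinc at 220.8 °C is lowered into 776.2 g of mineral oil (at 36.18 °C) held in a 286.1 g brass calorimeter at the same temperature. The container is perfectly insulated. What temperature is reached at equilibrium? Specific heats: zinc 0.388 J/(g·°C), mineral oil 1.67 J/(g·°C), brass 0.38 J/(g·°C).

Heat gained plus heat lost sum to zero:
223*0.388*(T − 220.8) + 776.2*1.67*(T − 36.18) + 286.1*0.38*(T − 36.18) = 0
86.52(T − 220.8) + 1296.3(T − 36.18) + 108.72(T − 36.18) = 0
1491.5 T = 69936
T = 69936 / 1491.5 = 46.9 °C

T_f ≈ 46.9 °C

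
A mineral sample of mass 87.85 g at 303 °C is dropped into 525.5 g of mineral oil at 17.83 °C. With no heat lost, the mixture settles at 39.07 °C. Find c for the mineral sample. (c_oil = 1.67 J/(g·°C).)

c ≈ 0.804 J/(g·°C)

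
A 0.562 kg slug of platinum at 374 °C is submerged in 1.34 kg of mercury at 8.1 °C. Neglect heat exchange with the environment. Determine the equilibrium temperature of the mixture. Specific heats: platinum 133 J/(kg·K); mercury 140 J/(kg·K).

|Q_platinum| = |Q_mercury|:
0.562·133·(374 − T) = 1.34·140·(T − 8.1)
74.75(374 − T) = 187.6(T − 8.1)
262.35 T = 29475  ⇒  T ≈ 112.35 °C

T_f ≈ 112.3 °C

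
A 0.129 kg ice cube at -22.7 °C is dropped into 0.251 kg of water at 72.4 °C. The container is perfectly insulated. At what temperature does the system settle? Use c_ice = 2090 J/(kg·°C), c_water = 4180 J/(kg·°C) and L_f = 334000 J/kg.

Energy balance with sensible and latent terms:
ice -22.7→0 °C: 0.129×2090×22.7 = 6120.1; melt ice: 0.129×334000 = 43086; warm the meltwater: 539.22 T; water: 1049.2(T − 72.4)
1588.4 T = 75961 − 49206 = 26754
T ≈ 16.84 °C (positive, so assuming full melt was valid).

T_f ≈ 16.8 °C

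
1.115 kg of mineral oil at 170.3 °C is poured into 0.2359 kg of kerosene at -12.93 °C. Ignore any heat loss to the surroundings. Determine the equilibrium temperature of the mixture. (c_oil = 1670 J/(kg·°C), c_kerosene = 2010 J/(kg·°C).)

|Q_oil| = |Q_kerosene|:
1.115*1670*(170.3 − T) = 0.2359*2010*(T − (-12.93))
1862(170.3 − T) = 474.16(T − (-12.93))
2336.2 T = 310976  ⇒  T ≈ 133.11 °C

T_f ≈ 133.1 °C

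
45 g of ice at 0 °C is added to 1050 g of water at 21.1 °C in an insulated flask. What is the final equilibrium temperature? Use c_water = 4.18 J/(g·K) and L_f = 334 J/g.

Sum of m c ΔT and latent-heat terms is zero:
fusion: m_ice L_f = 45×334 = 15030; meltwater 0→T: 45×4.18×T = 188.1 T; water: 4389(T − 21.1)
4577.1 T = 92608 − 15030 = 77578
T ≈ 16.95 °C — above 0 °C, consistent with complete melting.

T_f ≈ 16.9 °C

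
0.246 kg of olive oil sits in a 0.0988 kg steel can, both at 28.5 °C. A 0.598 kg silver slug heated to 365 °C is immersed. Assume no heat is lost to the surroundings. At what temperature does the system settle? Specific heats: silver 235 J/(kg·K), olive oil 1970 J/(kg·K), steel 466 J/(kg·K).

T_f ≈ 99.0 °C

Energy conservation, ΣQ = 0:
0.598×235×(T − 365) + 0.246×1970×(T − 28.5) + 0.0988×466×(T − 28.5) = 0
671.19 T = 66417
T ≈ 98.95 °C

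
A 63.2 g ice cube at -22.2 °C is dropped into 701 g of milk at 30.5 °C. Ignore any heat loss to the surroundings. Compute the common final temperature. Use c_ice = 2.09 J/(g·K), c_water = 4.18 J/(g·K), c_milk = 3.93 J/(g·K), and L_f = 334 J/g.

T_f ≈ 19.9 °C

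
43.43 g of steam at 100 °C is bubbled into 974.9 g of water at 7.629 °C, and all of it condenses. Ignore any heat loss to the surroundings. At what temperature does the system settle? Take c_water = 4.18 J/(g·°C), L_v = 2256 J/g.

T_f ≈ 34.6 °C

Conservation of energy gives ΣQ = 0:
steam→water at 100 °C releases m L_v = 43.43×2256 = 97978; condensed water 100 °C→T: 181.54(T − 100); original water: 4075.1(T − 7.629)
4256.6 T = 97978 + 18154 + 31089 = 147221
T ≈ 34.59 °C — below 100 °C, confirming all the steam condensed.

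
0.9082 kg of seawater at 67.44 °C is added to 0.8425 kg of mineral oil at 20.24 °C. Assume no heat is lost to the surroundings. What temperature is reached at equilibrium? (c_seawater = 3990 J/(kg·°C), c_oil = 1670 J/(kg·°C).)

T_f ≈ 54.2 °C

Taking heat into each body as positive, Σ m c ΔT = 0:
0.9082*3990*(T − 67.44) + 0.8425*1670*(T − 20.24) = 0
5030.7 T = 272861
T ≈ 54.24 °C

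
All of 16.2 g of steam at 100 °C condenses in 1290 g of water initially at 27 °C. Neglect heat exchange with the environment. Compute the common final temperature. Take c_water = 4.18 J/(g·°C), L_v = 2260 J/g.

T_f ≈ 34.6 °C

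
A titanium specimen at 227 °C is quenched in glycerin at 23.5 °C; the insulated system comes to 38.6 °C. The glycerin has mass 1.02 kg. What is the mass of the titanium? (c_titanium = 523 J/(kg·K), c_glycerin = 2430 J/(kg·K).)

m ≈ 0.38 kg

Heat lost by the titanium = heat gained by the glycerin:
m·523·(227 − 38.6) = 1.02·2430·(38.6 − 23.5)
98533 m = 37427  ⇒  m ≈ 0.3798 kg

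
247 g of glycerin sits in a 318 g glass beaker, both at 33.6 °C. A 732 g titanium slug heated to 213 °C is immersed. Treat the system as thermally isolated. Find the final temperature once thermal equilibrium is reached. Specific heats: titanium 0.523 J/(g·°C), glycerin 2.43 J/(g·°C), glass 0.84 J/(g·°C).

T_f ≈ 88.5 °C

Let T be the final temperature. ΣQ_i = 0:
732·0.523·(T − 213) + 247·2.43·(T − 33.6) + 318·0.84·(T − 33.6) = 0
382.84(T − 213) + 600.21(T − 33.6) + 267.12(T − 33.6) = 0
1250.2 T = 110686
T = 110686/1250.2 ≈ 88.54 °C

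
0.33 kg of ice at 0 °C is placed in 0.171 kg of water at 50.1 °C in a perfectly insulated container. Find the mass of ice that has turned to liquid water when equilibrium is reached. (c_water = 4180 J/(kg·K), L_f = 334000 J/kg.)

m_melted ≈ 0.107 kg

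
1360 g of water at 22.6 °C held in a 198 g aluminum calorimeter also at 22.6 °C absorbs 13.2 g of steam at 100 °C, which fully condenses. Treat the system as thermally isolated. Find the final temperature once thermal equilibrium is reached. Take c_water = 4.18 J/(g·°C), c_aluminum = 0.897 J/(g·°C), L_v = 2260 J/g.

T_f ≈ 28.4 °C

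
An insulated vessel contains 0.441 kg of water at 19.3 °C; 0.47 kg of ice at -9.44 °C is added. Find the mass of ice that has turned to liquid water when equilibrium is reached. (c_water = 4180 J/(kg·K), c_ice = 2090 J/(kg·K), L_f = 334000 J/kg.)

Heat available from the water dropping to 0 °C: 0.441×4180×19.3 = 35577 J.
Of that, 0.47×2090×9.44 = 9272.9 J goes to bring the ice to 0 °C, leaving 26304 J.
Melting all 0.47 kg of ice would need 0.47×334000 = 156980 J.
26304 J < 156980 J, so only part of the ice melts and the system sits at 0 °C.
m_melt = 26304 / L_f = 0.07876 kg.

m_melted ≈ 0.0788 kg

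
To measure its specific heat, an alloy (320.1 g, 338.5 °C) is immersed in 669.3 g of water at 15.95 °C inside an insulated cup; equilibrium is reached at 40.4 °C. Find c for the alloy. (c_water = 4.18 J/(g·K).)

Net heat exchanged in the isolated system is zero:
320.1×c×(40.4 − 338.5) + 669.3×4.18×(40.4 − 15.95) = 0
-95422 c = -68403
c = -68403/-95422 ≈ 0.7169 J/(g·K)

c ≈ 0.717 J/(g·K)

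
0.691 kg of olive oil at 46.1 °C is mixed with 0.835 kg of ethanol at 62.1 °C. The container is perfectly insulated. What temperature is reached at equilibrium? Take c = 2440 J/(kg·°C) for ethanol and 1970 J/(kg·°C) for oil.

T_f ≈ 55.7 °C

Set heat shed by the hot body equal to heat absorbed by the cold body:
0.835*2440*(62.1 − T) = 0.691*1970*(T − 46.1)
2037.4(62.1 − T) = 1361.3(T − 46.1)
3398.7 T = 189277  ⇒  T ≈ 55.69 °C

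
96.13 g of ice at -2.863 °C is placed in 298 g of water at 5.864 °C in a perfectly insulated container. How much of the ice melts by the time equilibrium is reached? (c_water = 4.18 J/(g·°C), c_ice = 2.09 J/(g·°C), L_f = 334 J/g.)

m_melted ≈ 20.1 g

Heat available from the water dropping to 0 °C: 298×4.18×5.864 = 7304.4 J.
Warming the ice to 0 °C takes 96.13×2.09×2.863 = 575.21 J, leaving 6729.2 J for melting.
Melting all 96.13 g of ice would need 96.13×334 = 32107 J.
That's not enough to melt it all — equilibrium is at 0 °C with ice remaining.
m_melt = 6729.2 / L_f = 20.15 g.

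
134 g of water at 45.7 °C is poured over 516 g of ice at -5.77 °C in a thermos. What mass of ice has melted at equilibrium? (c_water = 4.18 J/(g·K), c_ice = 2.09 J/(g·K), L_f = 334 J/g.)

Water can give up m c ΔT = 134×4.18×45.7 = 25597 J before reaching 0 °C.
Of that, 516×2.09×5.77 = 6222.6 J goes to bring the ice to 0 °C, leaving 19375 J.
Fully melting the ice requires m_ice L_f = 516×334 = 172344 J.
19375 J < 172344 J, so only part of the ice melts and the system sits at 0 °C.
m_melted×334 = 19375  ⇒  m_melted ≈ 58.01 g.

m_melted ≈ 58 g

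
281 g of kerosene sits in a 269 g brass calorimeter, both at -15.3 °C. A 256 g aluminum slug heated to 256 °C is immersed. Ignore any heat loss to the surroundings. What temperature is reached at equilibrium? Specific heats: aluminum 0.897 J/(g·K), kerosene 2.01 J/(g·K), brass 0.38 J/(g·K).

Let T be the final temperature. ΣQ_i = 0:
256*0.897*(T − 256) + 281*2.01*(T − (-15.3)) + 269*0.38*(T − (-15.3)) = 0
(229.63 + 564.81 + 102.22) T = 229.63*256 + 564.81*(-15.3) + 102.22*(-15.3)
T = 48580/896.66 ≈ 54.18 °C

T_f ≈ 54.2 °C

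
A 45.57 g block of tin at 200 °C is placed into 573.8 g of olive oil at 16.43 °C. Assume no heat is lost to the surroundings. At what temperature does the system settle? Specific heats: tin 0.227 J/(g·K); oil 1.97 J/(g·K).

T_f = Σ m_i c_i T_i / Σ m_i c_i:
T_f = (10.34×200 + 1130.4×16.43) / (10.34 + 1130.4)
    = 20641 / 1140.7 ≈ 18.09 °C

T_f ≈ 18.1 °C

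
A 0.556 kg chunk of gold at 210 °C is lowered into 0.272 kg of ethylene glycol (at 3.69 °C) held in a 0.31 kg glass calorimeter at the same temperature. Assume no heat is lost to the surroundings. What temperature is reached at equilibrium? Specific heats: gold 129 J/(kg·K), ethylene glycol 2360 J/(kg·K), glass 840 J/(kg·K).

Energy conservation, ΣQ = 0:
0.556*129*(T − 210) + 0.272*2360*(T − 3.69) + 0.31*840*(T − 3.69) = 0
(71.72 + 641.92 + 260.4) T = 71.72*210 + 641.92*3.69 + 260.4*3.69
T ≈ 18.88 °C

T_f ≈ 18.9 °C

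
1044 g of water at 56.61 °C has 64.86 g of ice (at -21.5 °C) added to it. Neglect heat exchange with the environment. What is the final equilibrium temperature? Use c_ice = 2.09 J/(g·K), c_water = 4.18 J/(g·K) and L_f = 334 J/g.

T_f ≈ 48.0 °C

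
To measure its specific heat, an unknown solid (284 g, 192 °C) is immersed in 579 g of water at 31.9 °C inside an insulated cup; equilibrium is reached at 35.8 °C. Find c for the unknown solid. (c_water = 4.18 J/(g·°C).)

c ≈ 0.213 J/(g·°C)

Conservation of energy gives ΣQ = 0:
284×c×(35.8 − 192) + 579×4.18×(35.8 − 31.9) = 0
-44361 c = -9438.9
c = -9438.9/-44361 ≈ 0.2128 J/(g·°C)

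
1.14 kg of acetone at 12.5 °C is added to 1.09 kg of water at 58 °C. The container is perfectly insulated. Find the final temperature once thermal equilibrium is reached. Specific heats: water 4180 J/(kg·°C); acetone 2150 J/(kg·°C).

|Q_water| = |Q_acetone|:
1.09*4180*(58 − T) = 1.14*2150*(T − 12.5)
4556.2(58 − T) = 2451(T − 12.5)
7007.2 T = 294897  ⇒  T ≈ 42.08 °C

T_f ≈ 42.1 °C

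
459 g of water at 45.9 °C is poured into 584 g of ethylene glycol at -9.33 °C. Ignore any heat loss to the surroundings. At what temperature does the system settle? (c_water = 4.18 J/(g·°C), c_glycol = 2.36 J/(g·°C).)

T_f = Σ m_i c_i T_i / Σ m_i c_i:
T_f = (1918.6*45.9 + 1378.2*(-9.33)) / (1918.6 + 1378.2)
    = 75206 / 3296.9 ≈ 22.81 °C

T_f ≈ 22.8 °C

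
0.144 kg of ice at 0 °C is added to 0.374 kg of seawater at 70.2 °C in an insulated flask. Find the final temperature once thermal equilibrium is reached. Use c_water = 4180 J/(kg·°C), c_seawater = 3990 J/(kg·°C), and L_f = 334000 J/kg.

Net heat exchanged in the isolated system is zero:
latent heat to melt: 0.144·334000 = 48096
  warm the meltwater: 601.92 T
  seawater: 1492.3(T − 70.2)
2094.2 T = 104757 − 48096 = 56661
T ≈ 27.06 °C (positive, so assuming full melt was valid).

T_f ≈ 27.1 °C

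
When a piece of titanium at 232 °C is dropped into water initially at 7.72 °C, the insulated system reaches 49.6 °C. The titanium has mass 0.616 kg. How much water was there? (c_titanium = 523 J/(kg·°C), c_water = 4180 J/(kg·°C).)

m ≈ 0.336 kg

Setting the total heat transfer to zero:
0.616×523×(49.6 − 232) + m×4180×(49.6 − 7.72) = 0
175058 m = 58763
m = 58763/175058 ≈ 0.3357 kg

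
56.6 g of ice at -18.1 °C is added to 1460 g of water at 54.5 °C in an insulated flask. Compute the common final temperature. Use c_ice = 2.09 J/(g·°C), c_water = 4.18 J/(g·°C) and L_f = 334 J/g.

T_f ≈ 49.1 °C

Net heat exchanged in the isolated system is zero:
ice -18.1→0 °C: 56.6·2.09·18.1 = 2141.1; latent heat to melt: 56.6·334 = 18904; warm the meltwater: 236.59 T; water: 6102.8(T − 54.5)
6339.4 T = 332603 − 21046 = 311557
T ≈ 49.15 °C — above 0 °C, consistent with complete melting.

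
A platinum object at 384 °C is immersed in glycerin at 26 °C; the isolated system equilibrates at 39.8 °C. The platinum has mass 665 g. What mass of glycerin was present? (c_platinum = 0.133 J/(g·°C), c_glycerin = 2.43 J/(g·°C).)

m ≈ 908 g

Setting the total heat transfer to zero:
665×0.133×(39.8 − 384) + m×2.43×(39.8 − 26) = 0
33.53 m = 30443
m = 30443/33.53 ≈ 907.8 g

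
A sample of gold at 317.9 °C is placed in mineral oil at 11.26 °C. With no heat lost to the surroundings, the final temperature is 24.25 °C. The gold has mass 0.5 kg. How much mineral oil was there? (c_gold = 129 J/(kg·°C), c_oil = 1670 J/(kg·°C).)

m ≈ 0.873 kg

Heat lost by the gold = heat gained by the oil:
0.5·129·(317.9 − 24.25) = m·1670·(24.25 − 11.26)
21693 m = 18940  ⇒  m ≈ 0.8731 kg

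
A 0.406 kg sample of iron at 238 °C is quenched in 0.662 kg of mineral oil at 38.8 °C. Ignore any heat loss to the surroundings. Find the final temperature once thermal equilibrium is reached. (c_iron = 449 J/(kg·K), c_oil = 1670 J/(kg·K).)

With ΣQ=0 the equilibrium temperature is the m·c-weighted mean:
T_f = (182.29×238 + 1105.5×38.8) / (182.29 + 1105.5)
    = 86281 / 1287.8 ≈ 67.00 °C

T_f ≈ 67.0 °C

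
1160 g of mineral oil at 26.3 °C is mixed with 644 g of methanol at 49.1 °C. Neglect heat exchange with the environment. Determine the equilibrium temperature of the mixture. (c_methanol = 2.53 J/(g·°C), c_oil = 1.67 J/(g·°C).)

T_f ≈ 36.7 °C

Heat gained plus heat lost sum to zero:
644·2.53·(T − 49.1) + 1160·1.67·(T − 26.3) = 0
1629.3(T − 49.1) + 1937.2(T − 26.3) = 0
3566.5 T = 130948
T ≈ 36.72 °C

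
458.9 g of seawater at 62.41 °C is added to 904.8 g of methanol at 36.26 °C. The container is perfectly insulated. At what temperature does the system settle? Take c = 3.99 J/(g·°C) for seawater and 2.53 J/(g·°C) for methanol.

Set heat shed by the hot body equal to heat absorbed by the cold body:
458.9*3.99*(62.41 − T) = 904.8*2.53*(T − 36.26)
1831(62.41 − T) = 2289.1(T − 36.26)
4120.2 T = 197278  ⇒  T ≈ 47.88 °C

T_f ≈ 47.9 °C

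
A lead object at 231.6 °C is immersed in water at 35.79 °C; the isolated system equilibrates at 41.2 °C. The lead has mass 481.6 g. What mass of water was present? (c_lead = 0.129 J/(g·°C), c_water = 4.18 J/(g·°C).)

m ≈ 523 g

Heat lost by the lead = heat gained by the water:
481.6·0.129·(231.6 − 41.2) = m·4.18·(41.2 − 35.79)
22.61 m = 11829  ⇒  m ≈ 523.1 g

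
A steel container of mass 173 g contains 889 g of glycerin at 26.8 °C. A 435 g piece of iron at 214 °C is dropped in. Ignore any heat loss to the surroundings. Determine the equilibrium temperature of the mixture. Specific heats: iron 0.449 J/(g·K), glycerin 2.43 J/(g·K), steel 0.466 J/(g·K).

T_f ≈ 41.8 °C

T_f is the heat-capacity-weighted average of the initial temperatures:
T_f = (195.31×214 + 2160.3×26.8 + 80.62×26.8) / (195.31 + 2160.3 + 80.62)
    = 101853 / 2436.2 ≈ 41.81 °C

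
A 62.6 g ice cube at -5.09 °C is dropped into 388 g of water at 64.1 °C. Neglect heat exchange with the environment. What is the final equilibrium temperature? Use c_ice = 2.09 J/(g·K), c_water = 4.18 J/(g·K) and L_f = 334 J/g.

Net heat exchanged in the isolated system is zero:
ice -5.09→0 °C: 62.6×2.09×5.09 = 665.95
  latent heat to melt: 62.6×334 = 20908
  meltwater 0→T: 62.6×4.18×T = 261.67 T
  water: 1621.8(T − 64.1)
1883.5 T = 103960 − 21574 = 82386
T ≈ 43.74 °C. Since T > 0 °C, the all-ice-melts assumption holds.

T_f ≈ 43.7 °C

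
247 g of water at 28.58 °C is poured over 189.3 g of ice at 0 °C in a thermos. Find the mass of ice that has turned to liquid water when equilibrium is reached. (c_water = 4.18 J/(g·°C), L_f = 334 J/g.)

m_melted ≈ 88.3 g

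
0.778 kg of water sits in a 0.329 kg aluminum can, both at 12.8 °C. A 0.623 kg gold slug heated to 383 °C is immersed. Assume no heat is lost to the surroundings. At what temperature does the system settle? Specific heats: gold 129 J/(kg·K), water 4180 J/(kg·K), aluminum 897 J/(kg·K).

T_f ≈ 21.0 °C

Heat gained plus heat lost sum to zero:
0.623·129·(T − 383) + 0.778·4180·(T − 12.8) + 0.329·897·(T − 12.8) = 0
80.37(T − 383) + 3252(T − 12.8) + 295.11(T − 12.8) = 0
3627.5 T = 76184
T = 76184 / 3627.5 = 21 °C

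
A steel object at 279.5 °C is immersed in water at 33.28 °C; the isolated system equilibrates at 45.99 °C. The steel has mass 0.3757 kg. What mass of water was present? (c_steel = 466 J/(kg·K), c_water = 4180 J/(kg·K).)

|Q_steel| = |Q_water|:
0.3757·466·(279.5 − 45.99) = m·4180·(45.99 − 33.28)
53128 m = 40882  ⇒  m ≈ 0.7695 kg

m ≈ 0.77 kg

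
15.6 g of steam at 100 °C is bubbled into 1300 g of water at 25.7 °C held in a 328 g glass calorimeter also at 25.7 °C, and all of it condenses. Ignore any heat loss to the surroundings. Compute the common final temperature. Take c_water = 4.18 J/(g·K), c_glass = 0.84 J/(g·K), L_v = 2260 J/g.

T_f ≈ 32.6 °C

Sum of m c ΔT and latent-heat terms is zero:
latent heat released on condensation: 15.6×2260 = 35256; condensed water 100 °C→T: 65.21(T − 100); water warms: 1300×4.18×(T − 25.7) = 5434(T − 25.7); cup: 275.52(T − 25.7)
5774.7 T = 35256 + 6520.8 + 146735 = 188511
T ≈ 32.64 °C — below 100 °C, confirming all the steam condensed.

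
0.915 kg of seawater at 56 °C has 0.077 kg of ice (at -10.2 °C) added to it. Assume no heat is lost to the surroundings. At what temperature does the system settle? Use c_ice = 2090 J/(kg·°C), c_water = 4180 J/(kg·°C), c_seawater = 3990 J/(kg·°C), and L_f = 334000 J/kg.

Energy balance with sensible and latent terms:
warm ice to 0 °C: 0.077·2090·(0 − (-10.2)) = 1641.5; melt ice: 0.077·334000 = 25718; warm the meltwater: 321.86 T; seawater: 3650.9(T − 56)
3972.7 T = 204448 − 27359 = 177088
T ≈ 44.58 °C (positive, so assuming full melt was valid).

T_f ≈ 44.6 °C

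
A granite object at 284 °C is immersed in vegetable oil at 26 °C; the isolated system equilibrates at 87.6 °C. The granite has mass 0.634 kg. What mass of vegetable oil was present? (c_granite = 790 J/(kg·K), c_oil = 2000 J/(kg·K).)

Heat lost by the granite = heat gained by the oil:
0.634·790·(284 − 87.6) = m·2000·(87.6 − 26)
123200 m = 98369  ⇒  m ≈ 0.7984 kg

m ≈ 0.798 kg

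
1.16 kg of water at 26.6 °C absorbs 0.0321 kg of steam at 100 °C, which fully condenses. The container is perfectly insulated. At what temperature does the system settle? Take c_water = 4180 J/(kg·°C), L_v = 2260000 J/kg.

Heat gained plus heat lost sum to zero:
steam→water at 100 °C releases m L_v = 0.0321×2260000 = 72546
  condensed water 100 °C→T: 134.18(T − 100)
  water warms: 1.16×4180×(T − 26.6) = 4848.8(T − 26.6)
4983 T = 72546 + 13418 + 128978 = 214942
T ≈ 43.14 °C, under the boiling point, so the assumption holds.

T_f ≈ 43.1 °C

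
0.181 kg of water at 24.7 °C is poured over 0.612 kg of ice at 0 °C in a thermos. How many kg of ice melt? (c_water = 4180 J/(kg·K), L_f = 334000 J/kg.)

Cooling the water to 0 °C releases 0.181·4180·24.7 = 18688 J.
To melt every bit of ice: 0.612·334000 = 204408 J.
18688 J < 204408 J, so only part of the ice melts and the system sits at 0 °C.
Mass melted = 18688/334000 ≈ 0.05595 kg.

m_melted ≈ 0.056 kg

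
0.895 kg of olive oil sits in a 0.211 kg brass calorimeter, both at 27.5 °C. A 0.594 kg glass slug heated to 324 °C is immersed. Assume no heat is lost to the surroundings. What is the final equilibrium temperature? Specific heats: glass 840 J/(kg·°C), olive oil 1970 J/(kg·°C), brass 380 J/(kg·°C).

T_f is the heat-capacity-weighted average of the initial temperatures:
T_f = (498.96×324 + 1763.2×27.5 + 80.18×27.5) / (498.96 + 1763.2 + 80.18)
    = 212355 / 2342.3 ≈ 90.66 °C

T_f ≈ 90.7 °C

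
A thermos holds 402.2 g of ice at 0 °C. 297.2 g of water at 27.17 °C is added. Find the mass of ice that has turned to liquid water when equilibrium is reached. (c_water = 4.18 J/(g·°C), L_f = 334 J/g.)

m_melted ≈ 101 g

Heat available from the water dropping to 0 °C: 297.2×4.18×27.17 = 33753 J.
To melt every bit of ice: 402.2×334 = 134335 J.
That's not enough to melt it all — equilibrium is at 0 °C with ice remaining.
m_melt = 33753 / L_f = 101.1 g.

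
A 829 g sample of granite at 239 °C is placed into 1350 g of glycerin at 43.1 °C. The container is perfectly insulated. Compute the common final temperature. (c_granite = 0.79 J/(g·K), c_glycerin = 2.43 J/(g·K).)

Let T be the final temperature. ΣQ_i = 0:
829×0.79×(T − 239) + 1350×2.43×(T − 43.1) = 0
654.91(T − 239) + 3280.5(T − 43.1) = 0
(654.91 + 3280.5) T = 654.91×239 + 3280.5×43.1
T = 297913 / 3935.4 = 75.7 °C

T_f ≈ 75.7 °C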